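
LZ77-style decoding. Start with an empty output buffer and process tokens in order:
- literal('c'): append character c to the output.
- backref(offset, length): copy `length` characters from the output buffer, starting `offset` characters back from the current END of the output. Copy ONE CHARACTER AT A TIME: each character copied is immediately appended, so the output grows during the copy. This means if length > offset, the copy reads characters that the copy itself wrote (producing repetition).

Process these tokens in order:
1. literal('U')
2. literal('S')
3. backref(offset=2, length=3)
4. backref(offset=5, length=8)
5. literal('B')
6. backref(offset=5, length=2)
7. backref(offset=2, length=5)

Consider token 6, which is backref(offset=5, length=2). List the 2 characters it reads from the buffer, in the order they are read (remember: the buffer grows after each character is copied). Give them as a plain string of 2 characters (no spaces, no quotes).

Answer: UU

Derivation:
Token 1: literal('U'). Output: "U"
Token 2: literal('S'). Output: "US"
Token 3: backref(off=2, len=3) (overlapping!). Copied 'USU' from pos 0. Output: "USUSU"
Token 4: backref(off=5, len=8) (overlapping!). Copied 'USUSUUSU' from pos 0. Output: "USUSUUSUSUUSU"
Token 5: literal('B'). Output: "USUSUUSUSUUSUB"
Token 6: backref(off=5, len=2). Buffer before: "USUSUUSUSUUSUB" (len 14)
  byte 1: read out[9]='U', append. Buffer now: "USUSUUSUSUUSUBU"
  byte 2: read out[10]='U', append. Buffer now: "USUSUUSUSUUSUBUU"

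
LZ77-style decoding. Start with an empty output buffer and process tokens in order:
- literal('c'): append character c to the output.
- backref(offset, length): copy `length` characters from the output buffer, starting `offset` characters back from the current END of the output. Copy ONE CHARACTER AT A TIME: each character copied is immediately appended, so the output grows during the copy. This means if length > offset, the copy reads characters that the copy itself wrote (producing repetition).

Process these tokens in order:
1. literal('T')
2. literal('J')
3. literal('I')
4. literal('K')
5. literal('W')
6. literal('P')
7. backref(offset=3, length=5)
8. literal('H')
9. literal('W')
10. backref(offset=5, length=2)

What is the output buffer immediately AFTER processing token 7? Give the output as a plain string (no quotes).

Answer: TJIKWPKWPKW

Derivation:
Token 1: literal('T'). Output: "T"
Token 2: literal('J'). Output: "TJ"
Token 3: literal('I'). Output: "TJI"
Token 4: literal('K'). Output: "TJIK"
Token 5: literal('W'). Output: "TJIKW"
Token 6: literal('P'). Output: "TJIKWP"
Token 7: backref(off=3, len=5) (overlapping!). Copied 'KWPKW' from pos 3. Output: "TJIKWPKWPKW"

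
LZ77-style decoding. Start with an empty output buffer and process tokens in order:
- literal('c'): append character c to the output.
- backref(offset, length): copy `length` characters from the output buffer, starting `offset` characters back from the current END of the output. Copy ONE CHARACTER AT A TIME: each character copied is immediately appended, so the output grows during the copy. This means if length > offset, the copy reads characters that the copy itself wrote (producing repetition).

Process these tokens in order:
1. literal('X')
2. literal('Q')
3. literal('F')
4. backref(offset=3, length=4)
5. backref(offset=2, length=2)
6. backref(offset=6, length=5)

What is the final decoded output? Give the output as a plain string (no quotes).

Answer: XQFXQFXFXXQFXF

Derivation:
Token 1: literal('X'). Output: "X"
Token 2: literal('Q'). Output: "XQ"
Token 3: literal('F'). Output: "XQF"
Token 4: backref(off=3, len=4) (overlapping!). Copied 'XQFX' from pos 0. Output: "XQFXQFX"
Token 5: backref(off=2, len=2). Copied 'FX' from pos 5. Output: "XQFXQFXFX"
Token 6: backref(off=6, len=5). Copied 'XQFXF' from pos 3. Output: "XQFXQFXFXXQFXF"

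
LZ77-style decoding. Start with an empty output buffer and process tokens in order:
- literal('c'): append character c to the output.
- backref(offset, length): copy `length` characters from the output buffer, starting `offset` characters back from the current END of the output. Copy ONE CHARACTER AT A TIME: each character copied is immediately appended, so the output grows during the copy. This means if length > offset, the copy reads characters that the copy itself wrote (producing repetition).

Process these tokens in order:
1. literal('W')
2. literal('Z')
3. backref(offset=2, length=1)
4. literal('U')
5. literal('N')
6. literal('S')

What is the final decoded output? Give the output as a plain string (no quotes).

Token 1: literal('W'). Output: "W"
Token 2: literal('Z'). Output: "WZ"
Token 3: backref(off=2, len=1). Copied 'W' from pos 0. Output: "WZW"
Token 4: literal('U'). Output: "WZWU"
Token 5: literal('N'). Output: "WZWUN"
Token 6: literal('S'). Output: "WZWUNS"

Answer: WZWUNS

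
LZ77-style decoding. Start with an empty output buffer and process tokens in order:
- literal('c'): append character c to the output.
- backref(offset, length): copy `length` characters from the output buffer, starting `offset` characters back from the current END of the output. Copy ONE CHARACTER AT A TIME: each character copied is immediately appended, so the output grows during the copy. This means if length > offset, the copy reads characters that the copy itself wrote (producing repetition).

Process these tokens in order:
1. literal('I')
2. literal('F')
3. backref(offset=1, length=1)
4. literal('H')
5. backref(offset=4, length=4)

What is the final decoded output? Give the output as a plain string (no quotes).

Token 1: literal('I'). Output: "I"
Token 2: literal('F'). Output: "IF"
Token 3: backref(off=1, len=1). Copied 'F' from pos 1. Output: "IFF"
Token 4: literal('H'). Output: "IFFH"
Token 5: backref(off=4, len=4). Copied 'IFFH' from pos 0. Output: "IFFHIFFH"

Answer: IFFHIFFH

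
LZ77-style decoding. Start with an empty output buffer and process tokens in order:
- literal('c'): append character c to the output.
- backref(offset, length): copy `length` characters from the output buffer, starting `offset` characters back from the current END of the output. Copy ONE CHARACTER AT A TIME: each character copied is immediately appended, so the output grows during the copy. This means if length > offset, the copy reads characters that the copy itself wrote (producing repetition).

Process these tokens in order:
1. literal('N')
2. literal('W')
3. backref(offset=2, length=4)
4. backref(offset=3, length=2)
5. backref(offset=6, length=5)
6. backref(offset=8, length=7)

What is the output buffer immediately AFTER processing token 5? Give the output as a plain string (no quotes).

Answer: NWNWNWWNNWNWW

Derivation:
Token 1: literal('N'). Output: "N"
Token 2: literal('W'). Output: "NW"
Token 3: backref(off=2, len=4) (overlapping!). Copied 'NWNW' from pos 0. Output: "NWNWNW"
Token 4: backref(off=3, len=2). Copied 'WN' from pos 3. Output: "NWNWNWWN"
Token 5: backref(off=6, len=5). Copied 'NWNWW' from pos 2. Output: "NWNWNWWNNWNWW"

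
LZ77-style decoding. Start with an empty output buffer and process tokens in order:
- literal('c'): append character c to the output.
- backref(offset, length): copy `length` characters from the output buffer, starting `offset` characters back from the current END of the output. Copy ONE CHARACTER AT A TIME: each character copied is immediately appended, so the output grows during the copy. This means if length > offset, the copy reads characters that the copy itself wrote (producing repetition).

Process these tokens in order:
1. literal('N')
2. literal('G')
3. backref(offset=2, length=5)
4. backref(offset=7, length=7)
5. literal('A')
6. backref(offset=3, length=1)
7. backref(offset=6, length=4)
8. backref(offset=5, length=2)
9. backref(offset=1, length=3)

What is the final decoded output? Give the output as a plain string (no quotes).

Answer: NGNGNGNNGNGNGNAGGNGNGGGGG

Derivation:
Token 1: literal('N'). Output: "N"
Token 2: literal('G'). Output: "NG"
Token 3: backref(off=2, len=5) (overlapping!). Copied 'NGNGN' from pos 0. Output: "NGNGNGN"
Token 4: backref(off=7, len=7). Copied 'NGNGNGN' from pos 0. Output: "NGNGNGNNGNGNGN"
Token 5: literal('A'). Output: "NGNGNGNNGNGNGNA"
Token 6: backref(off=3, len=1). Copied 'G' from pos 12. Output: "NGNGNGNNGNGNGNAG"
Token 7: backref(off=6, len=4). Copied 'GNGN' from pos 10. Output: "NGNGNGNNGNGNGNAGGNGN"
Token 8: backref(off=5, len=2). Copied 'GG' from pos 15. Output: "NGNGNGNNGNGNGNAGGNGNGG"
Token 9: backref(off=1, len=3) (overlapping!). Copied 'GGG' from pos 21. Output: "NGNGNGNNGNGNGNAGGNGNGGGGG"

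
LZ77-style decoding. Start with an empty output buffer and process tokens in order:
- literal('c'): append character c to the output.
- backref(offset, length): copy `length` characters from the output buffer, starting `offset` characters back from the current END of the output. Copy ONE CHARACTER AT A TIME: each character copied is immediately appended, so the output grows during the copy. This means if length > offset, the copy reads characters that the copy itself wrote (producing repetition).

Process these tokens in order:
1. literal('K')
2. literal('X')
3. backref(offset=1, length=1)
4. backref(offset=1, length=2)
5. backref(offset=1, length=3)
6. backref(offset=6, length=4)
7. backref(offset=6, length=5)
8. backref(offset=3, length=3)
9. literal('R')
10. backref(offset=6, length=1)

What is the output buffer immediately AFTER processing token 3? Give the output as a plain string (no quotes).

Answer: KXX

Derivation:
Token 1: literal('K'). Output: "K"
Token 2: literal('X'). Output: "KX"
Token 3: backref(off=1, len=1). Copied 'X' from pos 1. Output: "KXX"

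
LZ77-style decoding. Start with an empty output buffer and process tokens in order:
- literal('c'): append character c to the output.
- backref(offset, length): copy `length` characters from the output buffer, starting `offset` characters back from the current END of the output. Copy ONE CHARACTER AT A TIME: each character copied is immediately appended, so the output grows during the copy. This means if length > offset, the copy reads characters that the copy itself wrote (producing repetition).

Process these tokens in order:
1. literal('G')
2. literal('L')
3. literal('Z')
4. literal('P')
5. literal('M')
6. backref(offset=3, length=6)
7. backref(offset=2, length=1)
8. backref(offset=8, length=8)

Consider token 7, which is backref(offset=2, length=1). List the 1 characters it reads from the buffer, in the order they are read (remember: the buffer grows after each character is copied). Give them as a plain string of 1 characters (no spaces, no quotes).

Answer: P

Derivation:
Token 1: literal('G'). Output: "G"
Token 2: literal('L'). Output: "GL"
Token 3: literal('Z'). Output: "GLZ"
Token 4: literal('P'). Output: "GLZP"
Token 5: literal('M'). Output: "GLZPM"
Token 6: backref(off=3, len=6) (overlapping!). Copied 'ZPMZPM' from pos 2. Output: "GLZPMZPMZPM"
Token 7: backref(off=2, len=1). Buffer before: "GLZPMZPMZPM" (len 11)
  byte 1: read out[9]='P', append. Buffer now: "GLZPMZPMZPMP"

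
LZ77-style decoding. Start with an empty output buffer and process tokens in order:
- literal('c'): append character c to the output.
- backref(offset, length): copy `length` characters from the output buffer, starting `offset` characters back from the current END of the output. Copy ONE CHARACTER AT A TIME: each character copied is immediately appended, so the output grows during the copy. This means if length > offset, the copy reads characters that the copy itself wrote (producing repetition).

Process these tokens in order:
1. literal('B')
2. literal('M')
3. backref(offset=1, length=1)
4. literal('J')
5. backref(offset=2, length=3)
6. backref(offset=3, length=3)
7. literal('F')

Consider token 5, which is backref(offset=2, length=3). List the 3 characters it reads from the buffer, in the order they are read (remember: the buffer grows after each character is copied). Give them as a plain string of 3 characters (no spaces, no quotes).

Answer: MJM

Derivation:
Token 1: literal('B'). Output: "B"
Token 2: literal('M'). Output: "BM"
Token 3: backref(off=1, len=1). Copied 'M' from pos 1. Output: "BMM"
Token 4: literal('J'). Output: "BMMJ"
Token 5: backref(off=2, len=3). Buffer before: "BMMJ" (len 4)
  byte 1: read out[2]='M', append. Buffer now: "BMMJM"
  byte 2: read out[3]='J', append. Buffer now: "BMMJMJ"
  byte 3: read out[4]='M', append. Buffer now: "BMMJMJM"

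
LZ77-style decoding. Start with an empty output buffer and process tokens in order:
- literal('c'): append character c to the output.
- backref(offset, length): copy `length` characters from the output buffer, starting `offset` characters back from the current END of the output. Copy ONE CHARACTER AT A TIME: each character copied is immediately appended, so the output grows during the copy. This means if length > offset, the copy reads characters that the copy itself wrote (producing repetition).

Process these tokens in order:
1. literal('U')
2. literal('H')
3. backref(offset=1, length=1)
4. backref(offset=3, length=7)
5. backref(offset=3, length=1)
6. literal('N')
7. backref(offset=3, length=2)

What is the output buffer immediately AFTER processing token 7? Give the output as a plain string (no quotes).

Answer: UHHUHHUHHUHNUH

Derivation:
Token 1: literal('U'). Output: "U"
Token 2: literal('H'). Output: "UH"
Token 3: backref(off=1, len=1). Copied 'H' from pos 1. Output: "UHH"
Token 4: backref(off=3, len=7) (overlapping!). Copied 'UHHUHHU' from pos 0. Output: "UHHUHHUHHU"
Token 5: backref(off=3, len=1). Copied 'H' from pos 7. Output: "UHHUHHUHHUH"
Token 6: literal('N'). Output: "UHHUHHUHHUHN"
Token 7: backref(off=3, len=2). Copied 'UH' from pos 9. Output: "UHHUHHUHHUHNUH"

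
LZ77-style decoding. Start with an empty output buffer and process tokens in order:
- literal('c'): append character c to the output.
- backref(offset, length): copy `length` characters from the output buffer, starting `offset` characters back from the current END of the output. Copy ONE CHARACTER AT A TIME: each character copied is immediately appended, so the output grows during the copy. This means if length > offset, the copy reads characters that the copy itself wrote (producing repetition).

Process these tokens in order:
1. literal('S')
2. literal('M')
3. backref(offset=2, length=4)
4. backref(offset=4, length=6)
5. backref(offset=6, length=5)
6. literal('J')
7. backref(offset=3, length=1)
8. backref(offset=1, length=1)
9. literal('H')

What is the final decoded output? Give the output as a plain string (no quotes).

Token 1: literal('S'). Output: "S"
Token 2: literal('M'). Output: "SM"
Token 3: backref(off=2, len=4) (overlapping!). Copied 'SMSM' from pos 0. Output: "SMSMSM"
Token 4: backref(off=4, len=6) (overlapping!). Copied 'SMSMSM' from pos 2. Output: "SMSMSMSMSMSM"
Token 5: backref(off=6, len=5). Copied 'SMSMS' from pos 6. Output: "SMSMSMSMSMSMSMSMS"
Token 6: literal('J'). Output: "SMSMSMSMSMSMSMSMSJ"
Token 7: backref(off=3, len=1). Copied 'M' from pos 15. Output: "SMSMSMSMSMSMSMSMSJM"
Token 8: backref(off=1, len=1). Copied 'M' from pos 18. Output: "SMSMSMSMSMSMSMSMSJMM"
Token 9: literal('H'). Output: "SMSMSMSMSMSMSMSMSJMMH"

Answer: SMSMSMSMSMSMSMSMSJMMH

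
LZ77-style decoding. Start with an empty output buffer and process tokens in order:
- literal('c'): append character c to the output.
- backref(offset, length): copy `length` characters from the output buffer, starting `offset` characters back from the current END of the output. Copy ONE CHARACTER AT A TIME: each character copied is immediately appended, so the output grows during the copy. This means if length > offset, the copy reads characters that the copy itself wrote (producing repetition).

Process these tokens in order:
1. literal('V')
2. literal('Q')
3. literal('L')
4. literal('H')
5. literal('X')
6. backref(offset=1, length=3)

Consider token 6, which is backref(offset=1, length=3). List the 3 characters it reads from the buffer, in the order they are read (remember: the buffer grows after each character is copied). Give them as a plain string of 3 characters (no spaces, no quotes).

Answer: XXX

Derivation:
Token 1: literal('V'). Output: "V"
Token 2: literal('Q'). Output: "VQ"
Token 3: literal('L'). Output: "VQL"
Token 4: literal('H'). Output: "VQLH"
Token 5: literal('X'). Output: "VQLHX"
Token 6: backref(off=1, len=3). Buffer before: "VQLHX" (len 5)
  byte 1: read out[4]='X', append. Buffer now: "VQLHXX"
  byte 2: read out[5]='X', append. Buffer now: "VQLHXXX"
  byte 3: read out[6]='X', append. Buffer now: "VQLHXXXX"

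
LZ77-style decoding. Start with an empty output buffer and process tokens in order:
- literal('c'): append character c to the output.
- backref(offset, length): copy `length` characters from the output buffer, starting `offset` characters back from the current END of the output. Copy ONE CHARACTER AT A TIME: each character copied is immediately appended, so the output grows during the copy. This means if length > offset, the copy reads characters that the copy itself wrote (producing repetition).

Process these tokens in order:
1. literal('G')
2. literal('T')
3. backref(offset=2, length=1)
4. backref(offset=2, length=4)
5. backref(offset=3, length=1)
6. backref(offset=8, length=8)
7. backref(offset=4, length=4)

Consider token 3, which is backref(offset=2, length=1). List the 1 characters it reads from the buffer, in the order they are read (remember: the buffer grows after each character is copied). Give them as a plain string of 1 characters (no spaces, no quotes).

Answer: G

Derivation:
Token 1: literal('G'). Output: "G"
Token 2: literal('T'). Output: "GT"
Token 3: backref(off=2, len=1). Buffer before: "GT" (len 2)
  byte 1: read out[0]='G', append. Buffer now: "GTG"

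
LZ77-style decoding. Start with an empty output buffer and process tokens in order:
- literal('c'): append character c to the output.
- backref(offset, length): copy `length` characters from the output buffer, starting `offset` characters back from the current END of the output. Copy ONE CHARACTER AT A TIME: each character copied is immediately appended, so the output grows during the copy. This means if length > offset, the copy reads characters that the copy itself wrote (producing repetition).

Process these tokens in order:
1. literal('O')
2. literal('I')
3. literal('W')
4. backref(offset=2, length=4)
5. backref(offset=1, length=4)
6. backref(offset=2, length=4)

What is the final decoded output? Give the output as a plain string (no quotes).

Answer: OIWIWIWWWWWWWWW

Derivation:
Token 1: literal('O'). Output: "O"
Token 2: literal('I'). Output: "OI"
Token 3: literal('W'). Output: "OIW"
Token 4: backref(off=2, len=4) (overlapping!). Copied 'IWIW' from pos 1. Output: "OIWIWIW"
Token 5: backref(off=1, len=4) (overlapping!). Copied 'WWWW' from pos 6. Output: "OIWIWIWWWWW"
Token 6: backref(off=2, len=4) (overlapping!). Copied 'WWWW' from pos 9. Output: "OIWIWIWWWWWWWWW"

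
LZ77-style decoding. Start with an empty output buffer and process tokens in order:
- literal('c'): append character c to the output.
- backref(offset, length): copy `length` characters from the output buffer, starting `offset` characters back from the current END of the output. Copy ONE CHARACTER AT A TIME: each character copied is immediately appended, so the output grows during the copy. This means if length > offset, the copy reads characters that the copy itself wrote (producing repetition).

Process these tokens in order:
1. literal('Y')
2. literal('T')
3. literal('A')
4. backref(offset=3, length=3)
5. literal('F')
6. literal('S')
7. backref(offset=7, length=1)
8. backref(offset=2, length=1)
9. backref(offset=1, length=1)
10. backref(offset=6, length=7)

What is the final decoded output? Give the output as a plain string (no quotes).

Answer: YTAYTAFSTSSAFSTSSA

Derivation:
Token 1: literal('Y'). Output: "Y"
Token 2: literal('T'). Output: "YT"
Token 3: literal('A'). Output: "YTA"
Token 4: backref(off=3, len=3). Copied 'YTA' from pos 0. Output: "YTAYTA"
Token 5: literal('F'). Output: "YTAYTAF"
Token 6: literal('S'). Output: "YTAYTAFS"
Token 7: backref(off=7, len=1). Copied 'T' from pos 1. Output: "YTAYTAFST"
Token 8: backref(off=2, len=1). Copied 'S' from pos 7. Output: "YTAYTAFSTS"
Token 9: backref(off=1, len=1). Copied 'S' from pos 9. Output: "YTAYTAFSTSS"
Token 10: backref(off=6, len=7) (overlapping!). Copied 'AFSTSSA' from pos 5. Output: "YTAYTAFSTSSAFSTSSA"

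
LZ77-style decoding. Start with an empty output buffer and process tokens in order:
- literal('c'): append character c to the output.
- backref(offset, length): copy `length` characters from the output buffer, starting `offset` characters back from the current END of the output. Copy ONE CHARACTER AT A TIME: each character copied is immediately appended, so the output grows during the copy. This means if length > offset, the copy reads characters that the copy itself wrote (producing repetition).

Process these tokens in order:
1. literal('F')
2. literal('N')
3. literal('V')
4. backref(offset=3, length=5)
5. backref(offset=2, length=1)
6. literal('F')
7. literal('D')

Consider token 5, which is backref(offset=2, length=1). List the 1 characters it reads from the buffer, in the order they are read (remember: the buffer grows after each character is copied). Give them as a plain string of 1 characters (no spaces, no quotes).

Answer: F

Derivation:
Token 1: literal('F'). Output: "F"
Token 2: literal('N'). Output: "FN"
Token 3: literal('V'). Output: "FNV"
Token 4: backref(off=3, len=5) (overlapping!). Copied 'FNVFN' from pos 0. Output: "FNVFNVFN"
Token 5: backref(off=2, len=1). Buffer before: "FNVFNVFN" (len 8)
  byte 1: read out[6]='F', append. Buffer now: "FNVFNVFNF"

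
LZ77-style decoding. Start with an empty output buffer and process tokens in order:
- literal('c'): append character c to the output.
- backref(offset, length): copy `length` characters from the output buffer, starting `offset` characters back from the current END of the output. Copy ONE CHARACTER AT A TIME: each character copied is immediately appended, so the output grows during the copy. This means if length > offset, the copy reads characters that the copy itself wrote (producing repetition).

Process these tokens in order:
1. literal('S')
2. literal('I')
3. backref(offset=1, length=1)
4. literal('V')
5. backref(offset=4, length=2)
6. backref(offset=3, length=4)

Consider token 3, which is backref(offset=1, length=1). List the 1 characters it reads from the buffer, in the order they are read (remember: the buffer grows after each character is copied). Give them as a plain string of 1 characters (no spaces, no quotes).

Answer: I

Derivation:
Token 1: literal('S'). Output: "S"
Token 2: literal('I'). Output: "SI"
Token 3: backref(off=1, len=1). Buffer before: "SI" (len 2)
  byte 1: read out[1]='I', append. Buffer now: "SII"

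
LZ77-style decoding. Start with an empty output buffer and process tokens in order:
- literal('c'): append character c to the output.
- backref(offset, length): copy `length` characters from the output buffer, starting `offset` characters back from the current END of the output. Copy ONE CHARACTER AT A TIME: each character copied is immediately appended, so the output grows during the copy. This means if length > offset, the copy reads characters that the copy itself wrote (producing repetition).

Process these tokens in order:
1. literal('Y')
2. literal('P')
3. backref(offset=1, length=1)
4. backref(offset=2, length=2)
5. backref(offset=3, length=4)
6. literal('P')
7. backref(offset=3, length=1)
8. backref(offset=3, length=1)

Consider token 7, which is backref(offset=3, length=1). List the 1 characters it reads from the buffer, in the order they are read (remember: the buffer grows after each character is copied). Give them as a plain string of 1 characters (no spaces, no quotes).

Answer: P

Derivation:
Token 1: literal('Y'). Output: "Y"
Token 2: literal('P'). Output: "YP"
Token 3: backref(off=1, len=1). Copied 'P' from pos 1. Output: "YPP"
Token 4: backref(off=2, len=2). Copied 'PP' from pos 1. Output: "YPPPP"
Token 5: backref(off=3, len=4) (overlapping!). Copied 'PPPP' from pos 2. Output: "YPPPPPPPP"
Token 6: literal('P'). Output: "YPPPPPPPPP"
Token 7: backref(off=3, len=1). Buffer before: "YPPPPPPPPP" (len 10)
  byte 1: read out[7]='P', append. Buffer now: "YPPPPPPPPPP"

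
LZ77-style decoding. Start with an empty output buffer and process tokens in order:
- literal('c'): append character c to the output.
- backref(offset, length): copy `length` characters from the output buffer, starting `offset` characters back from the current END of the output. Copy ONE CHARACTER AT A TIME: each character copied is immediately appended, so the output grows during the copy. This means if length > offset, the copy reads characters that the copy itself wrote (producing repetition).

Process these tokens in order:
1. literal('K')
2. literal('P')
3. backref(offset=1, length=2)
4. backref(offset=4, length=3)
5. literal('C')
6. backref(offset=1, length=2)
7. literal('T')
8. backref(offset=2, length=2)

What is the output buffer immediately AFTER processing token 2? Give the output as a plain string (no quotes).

Token 1: literal('K'). Output: "K"
Token 2: literal('P'). Output: "KP"

Answer: KP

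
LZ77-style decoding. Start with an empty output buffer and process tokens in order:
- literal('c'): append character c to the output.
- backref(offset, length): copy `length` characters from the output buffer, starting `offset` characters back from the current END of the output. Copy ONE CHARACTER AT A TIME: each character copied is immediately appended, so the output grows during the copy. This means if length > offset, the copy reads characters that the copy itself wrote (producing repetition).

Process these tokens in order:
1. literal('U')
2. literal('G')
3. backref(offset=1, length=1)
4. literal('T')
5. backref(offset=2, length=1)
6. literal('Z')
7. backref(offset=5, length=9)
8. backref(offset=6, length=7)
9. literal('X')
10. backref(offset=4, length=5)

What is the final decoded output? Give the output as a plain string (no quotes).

Answer: UGGTGZGGTGZGGTGGZGGTGGXTGGXT

Derivation:
Token 1: literal('U'). Output: "U"
Token 2: literal('G'). Output: "UG"
Token 3: backref(off=1, len=1). Copied 'G' from pos 1. Output: "UGG"
Token 4: literal('T'). Output: "UGGT"
Token 5: backref(off=2, len=1). Copied 'G' from pos 2. Output: "UGGTG"
Token 6: literal('Z'). Output: "UGGTGZ"
Token 7: backref(off=5, len=9) (overlapping!). Copied 'GGTGZGGTG' from pos 1. Output: "UGGTGZGGTGZGGTG"
Token 8: backref(off=6, len=7) (overlapping!). Copied 'GZGGTGG' from pos 9. Output: "UGGTGZGGTGZGGTGGZGGTGG"
Token 9: literal('X'). Output: "UGGTGZGGTGZGGTGGZGGTGGX"
Token 10: backref(off=4, len=5) (overlapping!). Copied 'TGGXT' from pos 19. Output: "UGGTGZGGTGZGGTGGZGGTGGXTGGXT"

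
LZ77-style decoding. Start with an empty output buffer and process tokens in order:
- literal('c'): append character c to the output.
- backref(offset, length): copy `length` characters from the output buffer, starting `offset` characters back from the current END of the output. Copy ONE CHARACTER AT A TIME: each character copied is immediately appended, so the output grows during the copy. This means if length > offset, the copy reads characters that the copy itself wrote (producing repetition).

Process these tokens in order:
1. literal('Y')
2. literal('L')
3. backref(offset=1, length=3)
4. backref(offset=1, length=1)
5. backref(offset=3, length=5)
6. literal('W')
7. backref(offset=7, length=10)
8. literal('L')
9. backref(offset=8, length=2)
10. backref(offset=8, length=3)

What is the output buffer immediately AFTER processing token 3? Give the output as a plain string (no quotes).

Answer: YLLLL

Derivation:
Token 1: literal('Y'). Output: "Y"
Token 2: literal('L'). Output: "YL"
Token 3: backref(off=1, len=3) (overlapping!). Copied 'LLL' from pos 1. Output: "YLLLL"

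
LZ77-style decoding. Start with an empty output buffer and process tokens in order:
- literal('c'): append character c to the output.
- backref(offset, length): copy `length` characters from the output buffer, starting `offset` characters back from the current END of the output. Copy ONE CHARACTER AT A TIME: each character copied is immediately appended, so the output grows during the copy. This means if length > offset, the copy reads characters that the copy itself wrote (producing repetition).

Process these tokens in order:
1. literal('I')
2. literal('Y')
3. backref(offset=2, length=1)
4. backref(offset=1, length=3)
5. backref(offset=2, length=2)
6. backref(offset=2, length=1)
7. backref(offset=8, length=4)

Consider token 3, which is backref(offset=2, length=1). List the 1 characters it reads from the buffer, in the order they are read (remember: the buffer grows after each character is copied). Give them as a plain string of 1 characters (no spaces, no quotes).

Answer: I

Derivation:
Token 1: literal('I'). Output: "I"
Token 2: literal('Y'). Output: "IY"
Token 3: backref(off=2, len=1). Buffer before: "IY" (len 2)
  byte 1: read out[0]='I', append. Buffer now: "IYI"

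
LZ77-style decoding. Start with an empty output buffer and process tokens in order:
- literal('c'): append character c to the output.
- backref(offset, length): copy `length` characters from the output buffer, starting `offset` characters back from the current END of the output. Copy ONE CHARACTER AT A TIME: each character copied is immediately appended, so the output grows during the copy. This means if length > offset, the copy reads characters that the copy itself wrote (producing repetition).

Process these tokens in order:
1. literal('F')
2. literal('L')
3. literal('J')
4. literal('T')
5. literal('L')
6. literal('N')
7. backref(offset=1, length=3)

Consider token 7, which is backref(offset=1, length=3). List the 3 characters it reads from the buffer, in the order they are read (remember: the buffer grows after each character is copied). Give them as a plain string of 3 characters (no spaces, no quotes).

Answer: NNN

Derivation:
Token 1: literal('F'). Output: "F"
Token 2: literal('L'). Output: "FL"
Token 3: literal('J'). Output: "FLJ"
Token 4: literal('T'). Output: "FLJT"
Token 5: literal('L'). Output: "FLJTL"
Token 6: literal('N'). Output: "FLJTLN"
Token 7: backref(off=1, len=3). Buffer before: "FLJTLN" (len 6)
  byte 1: read out[5]='N', append. Buffer now: "FLJTLNN"
  byte 2: read out[6]='N', append. Buffer now: "FLJTLNNN"
  byte 3: read out[7]='N', append. Buffer now: "FLJTLNNNN"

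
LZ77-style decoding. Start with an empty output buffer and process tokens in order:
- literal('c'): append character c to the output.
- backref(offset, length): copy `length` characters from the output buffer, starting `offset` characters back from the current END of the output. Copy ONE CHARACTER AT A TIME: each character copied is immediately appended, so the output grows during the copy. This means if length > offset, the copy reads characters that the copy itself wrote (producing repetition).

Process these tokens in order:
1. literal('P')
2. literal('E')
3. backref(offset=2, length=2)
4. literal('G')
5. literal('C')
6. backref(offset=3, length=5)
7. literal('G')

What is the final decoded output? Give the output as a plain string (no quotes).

Token 1: literal('P'). Output: "P"
Token 2: literal('E'). Output: "PE"
Token 3: backref(off=2, len=2). Copied 'PE' from pos 0. Output: "PEPE"
Token 4: literal('G'). Output: "PEPEG"
Token 5: literal('C'). Output: "PEPEGC"
Token 6: backref(off=3, len=5) (overlapping!). Copied 'EGCEG' from pos 3. Output: "PEPEGCEGCEG"
Token 7: literal('G'). Output: "PEPEGCEGCEGG"

Answer: PEPEGCEGCEGG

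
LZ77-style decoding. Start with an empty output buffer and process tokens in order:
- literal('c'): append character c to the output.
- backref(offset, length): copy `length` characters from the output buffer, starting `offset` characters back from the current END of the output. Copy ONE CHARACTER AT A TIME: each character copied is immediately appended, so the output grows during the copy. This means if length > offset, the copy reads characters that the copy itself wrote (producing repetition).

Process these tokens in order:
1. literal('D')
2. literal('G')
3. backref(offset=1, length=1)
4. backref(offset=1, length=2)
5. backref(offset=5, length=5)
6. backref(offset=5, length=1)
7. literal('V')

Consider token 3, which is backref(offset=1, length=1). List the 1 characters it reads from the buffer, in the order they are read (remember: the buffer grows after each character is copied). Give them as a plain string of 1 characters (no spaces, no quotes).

Answer: G

Derivation:
Token 1: literal('D'). Output: "D"
Token 2: literal('G'). Output: "DG"
Token 3: backref(off=1, len=1). Buffer before: "DG" (len 2)
  byte 1: read out[1]='G', append. Buffer now: "DGG"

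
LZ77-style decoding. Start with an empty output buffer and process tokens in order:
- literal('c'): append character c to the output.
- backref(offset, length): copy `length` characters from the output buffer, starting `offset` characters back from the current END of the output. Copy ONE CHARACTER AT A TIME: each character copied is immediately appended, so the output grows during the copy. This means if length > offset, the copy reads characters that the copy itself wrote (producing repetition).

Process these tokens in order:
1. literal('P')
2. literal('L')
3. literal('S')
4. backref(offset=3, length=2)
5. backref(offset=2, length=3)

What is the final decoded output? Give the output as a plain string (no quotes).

Answer: PLSPLPLP

Derivation:
Token 1: literal('P'). Output: "P"
Token 2: literal('L'). Output: "PL"
Token 3: literal('S'). Output: "PLS"
Token 4: backref(off=3, len=2). Copied 'PL' from pos 0. Output: "PLSPL"
Token 5: backref(off=2, len=3) (overlapping!). Copied 'PLP' from pos 3. Output: "PLSPLPLP"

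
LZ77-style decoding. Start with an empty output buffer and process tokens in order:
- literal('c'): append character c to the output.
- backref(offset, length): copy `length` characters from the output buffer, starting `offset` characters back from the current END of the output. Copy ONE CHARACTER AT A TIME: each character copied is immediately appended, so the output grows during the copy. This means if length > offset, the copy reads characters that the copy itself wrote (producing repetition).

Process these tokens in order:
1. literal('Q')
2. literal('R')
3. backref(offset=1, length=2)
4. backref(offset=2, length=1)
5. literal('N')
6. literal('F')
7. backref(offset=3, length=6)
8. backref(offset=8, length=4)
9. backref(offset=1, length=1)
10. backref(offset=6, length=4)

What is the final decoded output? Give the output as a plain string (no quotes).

Answer: QRRRRNFRNFRNFNFRNNFNFR

Derivation:
Token 1: literal('Q'). Output: "Q"
Token 2: literal('R'). Output: "QR"
Token 3: backref(off=1, len=2) (overlapping!). Copied 'RR' from pos 1. Output: "QRRR"
Token 4: backref(off=2, len=1). Copied 'R' from pos 2. Output: "QRRRR"
Token 5: literal('N'). Output: "QRRRRN"
Token 6: literal('F'). Output: "QRRRRNF"
Token 7: backref(off=3, len=6) (overlapping!). Copied 'RNFRNF' from pos 4. Output: "QRRRRNFRNFRNF"
Token 8: backref(off=8, len=4). Copied 'NFRN' from pos 5. Output: "QRRRRNFRNFRNFNFRN"
Token 9: backref(off=1, len=1). Copied 'N' from pos 16. Output: "QRRRRNFRNFRNFNFRNN"
Token 10: backref(off=6, len=4). Copied 'FNFR' from pos 12. Output: "QRRRRNFRNFRNFNFRNNFNFR"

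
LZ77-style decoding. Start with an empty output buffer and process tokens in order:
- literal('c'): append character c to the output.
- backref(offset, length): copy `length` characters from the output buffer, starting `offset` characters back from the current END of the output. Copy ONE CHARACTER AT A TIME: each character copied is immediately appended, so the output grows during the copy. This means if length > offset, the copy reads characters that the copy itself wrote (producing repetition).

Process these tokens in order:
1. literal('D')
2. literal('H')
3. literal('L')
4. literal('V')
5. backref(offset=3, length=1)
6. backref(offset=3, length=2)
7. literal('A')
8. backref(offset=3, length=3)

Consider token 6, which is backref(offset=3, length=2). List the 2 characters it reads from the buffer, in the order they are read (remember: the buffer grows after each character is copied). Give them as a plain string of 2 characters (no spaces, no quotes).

Answer: LV

Derivation:
Token 1: literal('D'). Output: "D"
Token 2: literal('H'). Output: "DH"
Token 3: literal('L'). Output: "DHL"
Token 4: literal('V'). Output: "DHLV"
Token 5: backref(off=3, len=1). Copied 'H' from pos 1. Output: "DHLVH"
Token 6: backref(off=3, len=2). Buffer before: "DHLVH" (len 5)
  byte 1: read out[2]='L', append. Buffer now: "DHLVHL"
  byte 2: read out[3]='V', append. Buffer now: "DHLVHLV"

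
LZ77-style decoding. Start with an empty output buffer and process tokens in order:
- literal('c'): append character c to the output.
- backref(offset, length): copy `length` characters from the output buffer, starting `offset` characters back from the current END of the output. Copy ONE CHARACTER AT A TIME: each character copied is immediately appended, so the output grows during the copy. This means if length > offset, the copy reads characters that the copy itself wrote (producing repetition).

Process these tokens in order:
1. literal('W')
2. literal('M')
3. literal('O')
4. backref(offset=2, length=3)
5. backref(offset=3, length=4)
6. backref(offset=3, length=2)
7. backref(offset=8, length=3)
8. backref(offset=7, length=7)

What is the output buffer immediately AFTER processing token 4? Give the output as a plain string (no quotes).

Token 1: literal('W'). Output: "W"
Token 2: literal('M'). Output: "WM"
Token 3: literal('O'). Output: "WMO"
Token 4: backref(off=2, len=3) (overlapping!). Copied 'MOM' from pos 1. Output: "WMOMOM"

Answer: WMOMOM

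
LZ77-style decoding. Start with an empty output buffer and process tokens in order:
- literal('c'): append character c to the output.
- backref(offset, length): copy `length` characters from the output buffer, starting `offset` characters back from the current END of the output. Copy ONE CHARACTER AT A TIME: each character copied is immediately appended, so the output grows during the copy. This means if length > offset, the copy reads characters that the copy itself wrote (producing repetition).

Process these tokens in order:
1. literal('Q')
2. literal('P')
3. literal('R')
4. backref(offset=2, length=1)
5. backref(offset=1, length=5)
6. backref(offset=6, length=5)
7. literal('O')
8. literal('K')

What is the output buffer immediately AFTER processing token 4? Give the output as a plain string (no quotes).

Answer: QPRP

Derivation:
Token 1: literal('Q'). Output: "Q"
Token 2: literal('P'). Output: "QP"
Token 3: literal('R'). Output: "QPR"
Token 4: backref(off=2, len=1). Copied 'P' from pos 1. Output: "QPRP"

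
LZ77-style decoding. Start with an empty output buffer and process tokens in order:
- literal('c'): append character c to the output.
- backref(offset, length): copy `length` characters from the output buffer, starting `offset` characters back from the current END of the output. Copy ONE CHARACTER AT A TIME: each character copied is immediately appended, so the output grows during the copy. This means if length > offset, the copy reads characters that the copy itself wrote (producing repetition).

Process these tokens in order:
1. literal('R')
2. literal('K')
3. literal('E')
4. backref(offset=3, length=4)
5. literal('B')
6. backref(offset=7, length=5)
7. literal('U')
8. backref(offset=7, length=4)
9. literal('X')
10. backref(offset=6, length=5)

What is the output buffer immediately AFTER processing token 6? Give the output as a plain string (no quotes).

Answer: RKERKERBKERKE

Derivation:
Token 1: literal('R'). Output: "R"
Token 2: literal('K'). Output: "RK"
Token 3: literal('E'). Output: "RKE"
Token 4: backref(off=3, len=4) (overlapping!). Copied 'RKER' from pos 0. Output: "RKERKER"
Token 5: literal('B'). Output: "RKERKERB"
Token 6: backref(off=7, len=5). Copied 'KERKE' from pos 1. Output: "RKERKERBKERKE"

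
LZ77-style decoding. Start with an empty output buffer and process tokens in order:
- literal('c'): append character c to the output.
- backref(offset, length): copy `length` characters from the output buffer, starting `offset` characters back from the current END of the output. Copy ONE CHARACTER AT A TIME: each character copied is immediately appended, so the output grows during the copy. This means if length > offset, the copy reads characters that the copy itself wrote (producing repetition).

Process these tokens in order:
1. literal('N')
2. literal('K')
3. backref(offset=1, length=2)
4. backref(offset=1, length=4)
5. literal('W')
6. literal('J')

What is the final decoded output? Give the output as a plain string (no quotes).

Answer: NKKKKKKKWJ

Derivation:
Token 1: literal('N'). Output: "N"
Token 2: literal('K'). Output: "NK"
Token 3: backref(off=1, len=2) (overlapping!). Copied 'KK' from pos 1. Output: "NKKK"
Token 4: backref(off=1, len=4) (overlapping!). Copied 'KKKK' from pos 3. Output: "NKKKKKKK"
Token 5: literal('W'). Output: "NKKKKKKKW"
Token 6: literal('J'). Output: "NKKKKKKKWJ"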